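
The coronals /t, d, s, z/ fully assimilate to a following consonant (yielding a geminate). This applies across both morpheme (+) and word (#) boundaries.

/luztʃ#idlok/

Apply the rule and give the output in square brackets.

[lutʃtʃ#illok]

/z/ before /tʃ/ → [tʃ] (total assimilation)
/d/ before /l/ → [l] (total assimilation)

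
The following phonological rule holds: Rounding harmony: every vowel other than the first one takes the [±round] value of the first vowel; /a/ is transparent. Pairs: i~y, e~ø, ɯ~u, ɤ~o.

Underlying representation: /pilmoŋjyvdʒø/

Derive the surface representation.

/o/ harmonizes with /i/ ([-round]) → [ɤ]
/y/ harmonizes with /i/ ([-round]) → [i]
/ø/ harmonizes with /i/ ([-round]) → [e]

[pilmɤŋjivdʒe]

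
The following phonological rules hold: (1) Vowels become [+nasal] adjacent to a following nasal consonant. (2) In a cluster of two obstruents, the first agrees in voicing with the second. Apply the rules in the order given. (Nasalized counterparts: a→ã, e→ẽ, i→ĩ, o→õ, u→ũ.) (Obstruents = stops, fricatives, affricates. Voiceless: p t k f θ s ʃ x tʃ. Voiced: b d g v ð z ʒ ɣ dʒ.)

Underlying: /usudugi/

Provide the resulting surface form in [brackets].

Rule 1: no segment meets the rule's conditions; no change.
After rule 1: usudugi
Rule 2: no segment meets the rule's conditions; no change.

[usudugi]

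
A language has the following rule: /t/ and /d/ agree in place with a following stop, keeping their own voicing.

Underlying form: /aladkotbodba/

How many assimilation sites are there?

3

/d/ before /k/ (velar) → [g]
/t/ before /b/ (labial) → [p]
/d/ before /b/ (labial) → [b]
3 segments change.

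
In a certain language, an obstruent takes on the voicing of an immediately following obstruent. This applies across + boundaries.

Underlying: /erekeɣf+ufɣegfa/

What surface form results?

[erekexf+uvɣekfa]

/ɣ/ before /f/ (voiceless) → [x]
/f/ before /ɣ/ (voiced) → [v]
/g/ before /f/ (voiceless) → [k]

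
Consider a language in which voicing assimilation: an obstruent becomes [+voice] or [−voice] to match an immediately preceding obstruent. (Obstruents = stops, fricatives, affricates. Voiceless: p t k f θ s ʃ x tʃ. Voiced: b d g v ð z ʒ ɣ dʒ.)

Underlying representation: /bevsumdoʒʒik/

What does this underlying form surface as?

/s/ after /v/ (voiced) → [z]

[bevzumdoʒʒik]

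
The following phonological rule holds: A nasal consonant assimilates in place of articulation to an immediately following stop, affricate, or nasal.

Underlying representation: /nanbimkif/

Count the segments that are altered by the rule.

/n/ before /b/ (labial) → [m]
/m/ before /k/ (velar) → [ŋ]
2 segments change.

2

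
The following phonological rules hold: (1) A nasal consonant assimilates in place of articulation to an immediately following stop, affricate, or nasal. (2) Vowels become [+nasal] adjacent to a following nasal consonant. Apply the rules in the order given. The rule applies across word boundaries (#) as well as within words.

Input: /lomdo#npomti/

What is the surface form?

[lõndõ#mpõnti]

Rule 1: /m/ before /d/ (alveolar) → [n]
Rule 1: /n/ before /p/ (labial) → [m]
Rule 1: /m/ before /t/ (alveolar) → [n]
After rule 1: londo#mponti
Rule 2: /o/ before nasal /n/ → [õ]
Rule 2: /o/ before nasal /m/ → [õ]
Rule 2: /o/ before nasal /n/ → [õ]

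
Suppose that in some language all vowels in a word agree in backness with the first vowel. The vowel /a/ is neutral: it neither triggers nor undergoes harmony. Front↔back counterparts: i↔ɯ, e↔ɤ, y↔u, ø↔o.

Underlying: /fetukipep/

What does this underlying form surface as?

/u/ harmonizes with /e/ ([-back]) → [y]

[fetykipep]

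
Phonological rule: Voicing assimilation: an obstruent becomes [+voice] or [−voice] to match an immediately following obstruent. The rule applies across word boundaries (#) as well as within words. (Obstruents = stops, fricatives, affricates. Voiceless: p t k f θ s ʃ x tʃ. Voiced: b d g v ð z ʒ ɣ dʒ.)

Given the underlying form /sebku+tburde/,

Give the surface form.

[sepku+dburde]

/b/ before /k/ (voiceless) → [p]
/t/ before /b/ (voiced) → [d]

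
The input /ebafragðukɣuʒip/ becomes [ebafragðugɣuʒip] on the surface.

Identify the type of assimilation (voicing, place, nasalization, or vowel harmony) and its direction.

/k/→[g].
Each target copies a feature from the following segment, so the direction is regressive.

voicing assimilation, regressive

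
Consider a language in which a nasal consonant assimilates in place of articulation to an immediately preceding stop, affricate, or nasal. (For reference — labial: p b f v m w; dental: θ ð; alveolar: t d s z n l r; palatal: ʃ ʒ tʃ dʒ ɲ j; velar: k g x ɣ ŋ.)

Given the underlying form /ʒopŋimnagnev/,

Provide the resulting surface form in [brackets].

/ŋ/ after /p/ (labial) → [m]
/n/ after /m/ (labial) → [m]
/n/ after /g/ (velar) → [ŋ]

[ʒopmimmagŋev]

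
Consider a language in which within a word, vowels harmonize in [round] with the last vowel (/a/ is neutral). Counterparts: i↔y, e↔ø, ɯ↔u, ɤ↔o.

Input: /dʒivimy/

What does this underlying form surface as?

/i/ harmonizes with /y/ ([+round]) → [y]
/i/ harmonizes with /y/ ([+round]) → [y]

[dʒyvymy]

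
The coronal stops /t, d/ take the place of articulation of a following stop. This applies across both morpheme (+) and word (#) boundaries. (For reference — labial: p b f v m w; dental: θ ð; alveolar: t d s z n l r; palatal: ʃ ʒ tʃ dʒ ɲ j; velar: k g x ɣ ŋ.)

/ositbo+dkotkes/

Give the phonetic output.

[osipbo+gkokkes]

/t/ before /b/ (labial) → [p]
/d/ before /k/ (velar) → [g]
/t/ before /k/ (velar) → [k]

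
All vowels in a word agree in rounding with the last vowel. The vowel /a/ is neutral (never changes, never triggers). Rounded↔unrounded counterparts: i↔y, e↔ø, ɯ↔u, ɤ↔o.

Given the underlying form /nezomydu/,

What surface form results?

/e/ harmonizes with /u/ ([+round]) → [ø]

[nøzomydu]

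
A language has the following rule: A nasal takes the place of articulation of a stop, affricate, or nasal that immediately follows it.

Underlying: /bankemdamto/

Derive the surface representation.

/n/ before /k/ (velar) → [ŋ]
/m/ before /d/ (alveolar) → [n]
/m/ before /t/ (alveolar) → [n]

[baŋkendanto]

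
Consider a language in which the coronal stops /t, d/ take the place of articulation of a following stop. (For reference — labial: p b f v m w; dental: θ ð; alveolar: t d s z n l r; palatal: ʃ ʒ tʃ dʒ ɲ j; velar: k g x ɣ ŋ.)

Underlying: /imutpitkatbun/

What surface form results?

[imuppikkapbun]

/t/ before /p/ (labial) → [p]
/t/ before /k/ (velar) → [k]
/t/ before /b/ (labial) → [p]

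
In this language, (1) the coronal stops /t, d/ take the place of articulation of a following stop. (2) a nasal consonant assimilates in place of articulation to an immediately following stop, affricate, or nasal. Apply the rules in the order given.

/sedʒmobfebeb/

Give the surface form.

Rule 1: no segment meets the rule's conditions; no change.
After rule 1: sedʒmobfebeb
Rule 2: no segment meets the rule's conditions; no change.

[sedʒmobfebeb]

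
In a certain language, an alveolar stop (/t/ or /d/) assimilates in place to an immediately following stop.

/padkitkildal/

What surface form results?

[pagkikkildal]

/d/ before /k/ (velar) → [g]
/t/ before /k/ (velar) → [k]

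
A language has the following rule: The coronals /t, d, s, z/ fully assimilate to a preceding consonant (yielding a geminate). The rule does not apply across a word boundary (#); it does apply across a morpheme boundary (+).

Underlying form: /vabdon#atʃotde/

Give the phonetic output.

[vabbon#atʃotte]

/d/ after /b/ → [b] (total assimilation)
/d/ after /t/ → [t] (total assimilation)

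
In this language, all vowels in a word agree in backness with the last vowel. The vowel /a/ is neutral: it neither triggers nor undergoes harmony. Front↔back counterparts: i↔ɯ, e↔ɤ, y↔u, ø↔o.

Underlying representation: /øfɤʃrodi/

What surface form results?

[øfeʃrødi]

/ɤ/ harmonizes with /i/ ([-back]) → [e]
/o/ harmonizes with /i/ ([-back]) → [ø]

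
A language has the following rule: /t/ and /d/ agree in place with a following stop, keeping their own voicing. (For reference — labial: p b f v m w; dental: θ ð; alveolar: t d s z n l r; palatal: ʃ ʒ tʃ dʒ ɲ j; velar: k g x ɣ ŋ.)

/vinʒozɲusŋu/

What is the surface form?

no segment meets the rule's conditions; no change.

[vinʒozɲusŋu]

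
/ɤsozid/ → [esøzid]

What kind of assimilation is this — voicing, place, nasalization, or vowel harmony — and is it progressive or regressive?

vowel harmony, regressive

/ɤ/→[e] /o/→[ø].
Vowels agree with the last vowel, so the harmony is regressive.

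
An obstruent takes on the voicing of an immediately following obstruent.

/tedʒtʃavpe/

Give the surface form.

/dʒ/ before /tʃ/ (voiceless) → [tʃ]
/v/ before /p/ (voiceless) → [f]

[tetʃtʃafpe]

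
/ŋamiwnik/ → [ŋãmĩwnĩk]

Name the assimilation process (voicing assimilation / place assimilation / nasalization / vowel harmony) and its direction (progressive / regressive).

/a/→[ã] /i/→[ĩ] /i/→[ĩ].
Each target copies a feature from the preceding segment, so the direction is progressive.

nasalization, progressive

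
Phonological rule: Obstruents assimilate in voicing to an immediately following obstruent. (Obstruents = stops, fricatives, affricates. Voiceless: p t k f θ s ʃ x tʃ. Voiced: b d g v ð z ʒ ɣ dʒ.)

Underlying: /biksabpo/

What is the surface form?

[biksappo]

/b/ before /p/ (voiceless) → [p]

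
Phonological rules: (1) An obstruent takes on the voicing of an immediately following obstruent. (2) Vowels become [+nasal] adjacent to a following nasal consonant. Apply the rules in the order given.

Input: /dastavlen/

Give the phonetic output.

Rule 1: no segment meets the rule's conditions; no change.
After rule 1: dastavlen
Rule 2: /e/ before nasal /n/ → [ẽ]

[dastavlẽn]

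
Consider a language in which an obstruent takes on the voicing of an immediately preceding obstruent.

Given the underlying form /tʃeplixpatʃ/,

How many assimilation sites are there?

No segment meets the rule's conditions.

0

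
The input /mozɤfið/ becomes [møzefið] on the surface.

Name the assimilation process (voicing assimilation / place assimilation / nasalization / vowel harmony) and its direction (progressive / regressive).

vowel harmony, regressive

/o/→[ø] /ɤ/→[e].
Vowels agree with the last vowel, so the harmony is regressive.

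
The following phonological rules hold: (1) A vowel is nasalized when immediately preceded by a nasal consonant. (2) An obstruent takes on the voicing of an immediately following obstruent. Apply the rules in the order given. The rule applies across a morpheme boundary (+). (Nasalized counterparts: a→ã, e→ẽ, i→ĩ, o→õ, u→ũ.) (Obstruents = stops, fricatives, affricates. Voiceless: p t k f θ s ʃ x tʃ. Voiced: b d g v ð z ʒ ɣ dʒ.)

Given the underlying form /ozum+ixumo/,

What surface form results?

[ozum+ĩxumõ]

Rule 1: /i/ after nasal /m/ → [ĩ]
Rule 1: /o/ after nasal /m/ → [õ]
After rule 1: ozum+ĩxumõ
Rule 2: no segment meets the rule's conditions; no change.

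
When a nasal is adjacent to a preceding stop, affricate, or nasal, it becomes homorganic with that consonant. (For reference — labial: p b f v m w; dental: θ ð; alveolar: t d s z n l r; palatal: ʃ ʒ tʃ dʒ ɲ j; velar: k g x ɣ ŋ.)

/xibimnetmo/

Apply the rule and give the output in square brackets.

[xibimmetno]

/n/ after /m/ (labial) → [m]
/m/ after /t/ (alveolar) → [n]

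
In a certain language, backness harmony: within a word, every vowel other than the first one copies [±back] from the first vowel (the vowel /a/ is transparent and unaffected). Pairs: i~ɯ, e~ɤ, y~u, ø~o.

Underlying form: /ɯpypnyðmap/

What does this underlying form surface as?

[ɯpupnuðmap]

/y/ harmonizes with /ɯ/ ([+back]) → [u]
/y/ harmonizes with /ɯ/ ([+back]) → [u]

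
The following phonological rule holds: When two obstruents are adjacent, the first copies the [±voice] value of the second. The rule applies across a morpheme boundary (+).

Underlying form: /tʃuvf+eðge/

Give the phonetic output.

[tʃuff+eðge]

/v/ before /f/ (voiceless) → [f]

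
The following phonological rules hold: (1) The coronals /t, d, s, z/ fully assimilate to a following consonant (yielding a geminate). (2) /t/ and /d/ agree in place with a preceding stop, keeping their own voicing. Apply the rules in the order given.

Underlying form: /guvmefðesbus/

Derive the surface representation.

Rule 1: /s/ before /b/ → [b] (total assimilation)
After rule 1: guvmefðebbus
Rule 2: no segment meets the rule's conditions; no change.

[guvmefðebbus]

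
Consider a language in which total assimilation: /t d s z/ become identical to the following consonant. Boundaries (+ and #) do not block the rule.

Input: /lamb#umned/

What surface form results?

[lamb#umned]

no segment meets the rule's conditions; no change.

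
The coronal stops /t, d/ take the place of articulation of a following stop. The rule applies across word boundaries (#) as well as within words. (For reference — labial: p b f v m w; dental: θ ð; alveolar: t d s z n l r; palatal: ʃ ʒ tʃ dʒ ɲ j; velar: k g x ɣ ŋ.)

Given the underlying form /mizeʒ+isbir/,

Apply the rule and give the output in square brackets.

[mizeʒ+isbir]

no segment meets the rule's conditions; no change.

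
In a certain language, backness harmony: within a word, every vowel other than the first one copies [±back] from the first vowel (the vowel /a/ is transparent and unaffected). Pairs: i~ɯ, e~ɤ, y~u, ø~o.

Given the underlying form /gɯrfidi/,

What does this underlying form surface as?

[gɯrfɯdɯ]

/i/ harmonizes with /ɯ/ ([+back]) → [ɯ]
/i/ harmonizes with /ɯ/ ([+back]) → [ɯ]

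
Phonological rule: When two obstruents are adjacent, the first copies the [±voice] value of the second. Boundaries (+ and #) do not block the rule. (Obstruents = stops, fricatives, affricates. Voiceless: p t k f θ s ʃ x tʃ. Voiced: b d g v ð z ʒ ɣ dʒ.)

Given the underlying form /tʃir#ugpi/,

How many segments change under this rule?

1

/g/ before /p/ (voiceless) → [k]
1 segment changes.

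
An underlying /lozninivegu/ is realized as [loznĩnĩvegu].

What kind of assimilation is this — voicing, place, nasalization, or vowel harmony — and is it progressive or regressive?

nasalization, progressive

/i/→[ĩ] /i/→[ĩ].
Each target copies a feature from the preceding segment, so the direction is progressive.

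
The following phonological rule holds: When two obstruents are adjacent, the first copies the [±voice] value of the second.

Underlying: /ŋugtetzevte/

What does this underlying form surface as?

[ŋuktedzefte]

/g/ before /t/ (voiceless) → [k]
/t/ before /z/ (voiced) → [d]
/v/ before /t/ (voiceless) → [f]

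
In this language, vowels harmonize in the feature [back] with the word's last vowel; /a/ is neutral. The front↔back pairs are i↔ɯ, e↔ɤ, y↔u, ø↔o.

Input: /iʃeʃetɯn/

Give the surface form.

/i/ harmonizes with /ɯ/ ([+back]) → [ɯ]
/e/ harmonizes with /ɯ/ ([+back]) → [ɤ]
/e/ harmonizes with /ɯ/ ([+back]) → [ɤ]

[ɯʃɤʃɤtɯn]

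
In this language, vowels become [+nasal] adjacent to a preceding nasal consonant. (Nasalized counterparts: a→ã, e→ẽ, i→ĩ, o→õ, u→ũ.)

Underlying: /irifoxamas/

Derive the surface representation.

/a/ after nasal /m/ → [ã]

[irifoxamãs]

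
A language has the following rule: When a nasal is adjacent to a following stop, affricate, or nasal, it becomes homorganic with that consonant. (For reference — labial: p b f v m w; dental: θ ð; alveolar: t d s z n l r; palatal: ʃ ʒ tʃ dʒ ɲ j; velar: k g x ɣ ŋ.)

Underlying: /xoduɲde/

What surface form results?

/ɲ/ before /d/ (alveolar) → [n]

[xodunde]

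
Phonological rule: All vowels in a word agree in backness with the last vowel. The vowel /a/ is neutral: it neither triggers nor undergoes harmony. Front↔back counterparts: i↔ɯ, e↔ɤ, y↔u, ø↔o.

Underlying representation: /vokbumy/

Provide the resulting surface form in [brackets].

[vøkbymy]

/o/ harmonizes with /y/ ([-back]) → [ø]
/u/ harmonizes with /y/ ([-back]) → [y]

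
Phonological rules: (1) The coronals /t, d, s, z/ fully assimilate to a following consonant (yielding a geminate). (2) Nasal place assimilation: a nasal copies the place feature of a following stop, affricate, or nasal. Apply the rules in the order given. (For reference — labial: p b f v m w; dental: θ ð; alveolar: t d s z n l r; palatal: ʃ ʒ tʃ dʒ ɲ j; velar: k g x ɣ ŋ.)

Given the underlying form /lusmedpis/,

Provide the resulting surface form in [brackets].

Rule 1: /s/ before /m/ → [m] (total assimilation)
Rule 1: /d/ before /p/ → [p] (total assimilation)
After rule 1: lummeppis
Rule 2: no segment meets the rule's conditions; no change.

[lummeppis]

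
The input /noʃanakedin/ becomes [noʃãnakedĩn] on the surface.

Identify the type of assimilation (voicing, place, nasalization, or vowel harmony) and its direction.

nasalization, regressive

/a/→[ã] /i/→[ĩ].
Each target copies a feature from the following segment, so the direction is regressive.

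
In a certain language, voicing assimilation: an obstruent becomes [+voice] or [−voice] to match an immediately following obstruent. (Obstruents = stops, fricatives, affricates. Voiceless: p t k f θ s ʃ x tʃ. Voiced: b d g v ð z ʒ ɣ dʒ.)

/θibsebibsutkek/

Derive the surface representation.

/b/ before /s/ (voiceless) → [p]
/b/ before /s/ (voiceless) → [p]

[θipsebipsutkek]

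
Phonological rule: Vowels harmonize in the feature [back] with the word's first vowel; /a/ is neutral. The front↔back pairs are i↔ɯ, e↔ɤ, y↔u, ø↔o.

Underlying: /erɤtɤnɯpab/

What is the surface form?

[eretenipab]

/ɤ/ harmonizes with /e/ ([-back]) → [e]
/ɤ/ harmonizes with /e/ ([-back]) → [e]
/ɯ/ harmonizes with /e/ ([-back]) → [i]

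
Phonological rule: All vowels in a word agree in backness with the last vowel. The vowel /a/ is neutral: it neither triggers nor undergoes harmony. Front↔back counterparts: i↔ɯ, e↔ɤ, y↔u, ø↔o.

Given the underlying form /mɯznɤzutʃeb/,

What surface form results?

/ɯ/ harmonizes with /e/ ([-back]) → [i]
/ɤ/ harmonizes with /e/ ([-back]) → [e]
/u/ harmonizes with /e/ ([-back]) → [y]

[miznezytʃeb]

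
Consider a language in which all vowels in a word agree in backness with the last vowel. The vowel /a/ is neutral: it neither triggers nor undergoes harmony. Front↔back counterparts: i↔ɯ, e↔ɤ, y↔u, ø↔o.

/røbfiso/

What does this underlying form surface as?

/ø/ harmonizes with /o/ ([+back]) → [o]
/i/ harmonizes with /o/ ([+back]) → [ɯ]

[robfɯso]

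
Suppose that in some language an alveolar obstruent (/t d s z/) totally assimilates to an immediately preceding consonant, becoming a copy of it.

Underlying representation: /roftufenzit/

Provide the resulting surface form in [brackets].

[roffufennit]

/t/ after /f/ → [f] (total assimilation)
/z/ after /n/ → [n] (total assimilation)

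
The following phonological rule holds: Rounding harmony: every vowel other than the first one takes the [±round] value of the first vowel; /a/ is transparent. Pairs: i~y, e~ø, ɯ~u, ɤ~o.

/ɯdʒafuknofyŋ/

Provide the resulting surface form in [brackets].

[ɯdʒafɯknɤfiŋ]

/u/ harmonizes with /ɯ/ ([-round]) → [ɯ]
/o/ harmonizes with /ɯ/ ([-round]) → [ɤ]
/y/ harmonizes with /ɯ/ ([-round]) → [i]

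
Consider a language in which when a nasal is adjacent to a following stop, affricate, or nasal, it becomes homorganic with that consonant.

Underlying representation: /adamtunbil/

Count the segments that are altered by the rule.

2

/m/ before /t/ (alveolar) → [n]
/n/ before /b/ (labial) → [m]
2 segments change.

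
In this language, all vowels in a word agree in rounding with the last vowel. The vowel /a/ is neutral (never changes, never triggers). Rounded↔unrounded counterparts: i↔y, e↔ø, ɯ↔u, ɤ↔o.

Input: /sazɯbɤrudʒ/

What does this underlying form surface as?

/ɯ/ harmonizes with /u/ ([+round]) → [u]
/ɤ/ harmonizes with /u/ ([+round]) → [o]

[sazuborudʒ]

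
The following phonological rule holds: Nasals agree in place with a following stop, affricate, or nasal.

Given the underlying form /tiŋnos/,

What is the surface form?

/ŋ/ before /n/ (alveolar) → [n]

[tinnos]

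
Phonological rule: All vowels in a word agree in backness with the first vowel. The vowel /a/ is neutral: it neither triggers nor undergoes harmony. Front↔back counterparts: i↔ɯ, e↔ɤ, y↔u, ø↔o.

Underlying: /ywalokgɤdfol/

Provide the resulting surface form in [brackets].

/o/ harmonizes with /y/ ([-back]) → [ø]
/ɤ/ harmonizes with /y/ ([-back]) → [e]
/o/ harmonizes with /y/ ([-back]) → [ø]

[ywaløkgedføl]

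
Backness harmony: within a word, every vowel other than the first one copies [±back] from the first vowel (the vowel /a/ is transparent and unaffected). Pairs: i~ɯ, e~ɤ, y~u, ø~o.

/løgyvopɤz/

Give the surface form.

/o/ harmonizes with /ø/ ([-back]) → [ø]
/ɤ/ harmonizes with /ø/ ([-back]) → [e]

[løgyvøpez]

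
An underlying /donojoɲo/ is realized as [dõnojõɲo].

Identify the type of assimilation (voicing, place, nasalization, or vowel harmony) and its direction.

/o/→[õ] /o/→[õ].
Each target copies a feature from the following segment, so the direction is regressive.

nasalization, regressive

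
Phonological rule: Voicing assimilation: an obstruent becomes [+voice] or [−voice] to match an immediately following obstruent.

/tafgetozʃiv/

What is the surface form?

/f/ before /g/ (voiced) → [v]
/z/ before /ʃ/ (voiceless) → [s]

[tavgetosʃiv]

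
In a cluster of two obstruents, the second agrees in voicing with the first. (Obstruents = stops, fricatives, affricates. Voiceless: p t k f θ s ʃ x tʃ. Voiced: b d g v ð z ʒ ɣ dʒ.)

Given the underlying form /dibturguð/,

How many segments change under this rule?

1

/t/ after /b/ (voiced) → [d]
1 segment changes.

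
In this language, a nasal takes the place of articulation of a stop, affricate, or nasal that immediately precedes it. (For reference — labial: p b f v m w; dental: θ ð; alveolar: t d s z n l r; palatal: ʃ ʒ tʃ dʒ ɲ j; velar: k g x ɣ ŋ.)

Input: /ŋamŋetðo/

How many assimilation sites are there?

/ŋ/ after /m/ (labial) → [m]
1 segment changes.

1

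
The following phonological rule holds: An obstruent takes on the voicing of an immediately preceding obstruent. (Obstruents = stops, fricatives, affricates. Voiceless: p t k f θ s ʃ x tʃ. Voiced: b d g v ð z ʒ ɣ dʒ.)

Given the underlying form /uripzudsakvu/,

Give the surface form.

/z/ after /p/ (voiceless) → [s]
/s/ after /d/ (voiced) → [z]
/v/ after /k/ (voiceless) → [f]

[uripsudzakfu]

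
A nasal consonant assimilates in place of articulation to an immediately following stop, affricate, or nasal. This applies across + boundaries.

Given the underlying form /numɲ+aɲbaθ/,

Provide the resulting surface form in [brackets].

/m/ before /ɲ/ (palatal) → [ɲ]
/ɲ/ before /b/ (labial) → [m]

[nuɲɲ+ambaθ]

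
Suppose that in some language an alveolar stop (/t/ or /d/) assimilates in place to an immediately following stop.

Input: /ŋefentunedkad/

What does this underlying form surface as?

[ŋefentunegkad]

/d/ before /k/ (velar) → [g]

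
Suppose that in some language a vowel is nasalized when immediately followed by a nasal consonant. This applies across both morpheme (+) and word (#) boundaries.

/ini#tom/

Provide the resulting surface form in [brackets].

[ĩni#tõm]

/i/ before nasal /n/ → [ĩ]
/o/ before nasal /m/ → [õ]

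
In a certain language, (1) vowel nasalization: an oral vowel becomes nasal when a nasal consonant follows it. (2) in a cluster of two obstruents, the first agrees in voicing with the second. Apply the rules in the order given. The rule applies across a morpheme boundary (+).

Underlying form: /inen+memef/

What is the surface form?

Rule 1: /i/ before nasal /n/ → [ĩ]
Rule 1: /e/ before nasal /n/ → [ẽ]
Rule 1: /e/ before nasal /m/ → [ẽ]
After rule 1: ĩnẽn+mẽmef
Rule 2: no segment meets the rule's conditions; no change.

[ĩnẽn+mẽmef]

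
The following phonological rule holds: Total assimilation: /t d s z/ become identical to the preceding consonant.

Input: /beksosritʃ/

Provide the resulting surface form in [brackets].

/s/ after /k/ → [k] (total assimilation)

[bekkosritʃ]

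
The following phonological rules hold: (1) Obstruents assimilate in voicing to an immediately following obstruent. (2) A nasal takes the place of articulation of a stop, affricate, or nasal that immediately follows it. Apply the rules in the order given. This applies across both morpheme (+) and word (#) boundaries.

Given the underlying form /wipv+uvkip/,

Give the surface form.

Rule 1: /p/ before /v/ (voiced) → [b]
Rule 1: /v/ before /k/ (voiceless) → [f]
After rule 1: wibv+ufkip
Rule 2: no segment meets the rule's conditions; no change.

[wibv+ufkip]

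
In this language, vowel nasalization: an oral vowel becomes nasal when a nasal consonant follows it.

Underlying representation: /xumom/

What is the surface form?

/u/ before nasal /m/ → [ũ]
/o/ before nasal /m/ → [õ]

[xũmõm]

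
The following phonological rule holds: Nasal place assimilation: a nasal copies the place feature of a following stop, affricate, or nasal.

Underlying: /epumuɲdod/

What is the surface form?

/ɲ/ before /d/ (alveolar) → [n]

[epumundod]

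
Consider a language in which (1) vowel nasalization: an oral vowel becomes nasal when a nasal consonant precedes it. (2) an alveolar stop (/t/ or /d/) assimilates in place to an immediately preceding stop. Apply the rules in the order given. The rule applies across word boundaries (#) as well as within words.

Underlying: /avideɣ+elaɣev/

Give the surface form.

[avideɣ+elaɣev]

Rule 1: no segment meets the rule's conditions; no change.
After rule 1: avideɣ+elaɣev
Rule 2: no segment meets the rule's conditions; no change.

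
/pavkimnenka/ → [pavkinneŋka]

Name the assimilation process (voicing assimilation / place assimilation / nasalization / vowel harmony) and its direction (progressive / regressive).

/m/→[n] /n/→[ŋ].
Each target copies a feature from the following segment, so the direction is regressive.

place assimilation, regressive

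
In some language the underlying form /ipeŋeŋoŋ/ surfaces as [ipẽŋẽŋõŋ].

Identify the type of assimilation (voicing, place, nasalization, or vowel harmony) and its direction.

nasalization, regressive

/e/→[ẽ] /e/→[ẽ] /o/→[õ].
Each target copies a feature from the following segment, so the direction is regressive.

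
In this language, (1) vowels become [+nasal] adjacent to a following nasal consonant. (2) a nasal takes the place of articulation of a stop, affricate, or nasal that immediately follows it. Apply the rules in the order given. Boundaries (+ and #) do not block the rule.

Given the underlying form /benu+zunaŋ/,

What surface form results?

[bẽnu+zũnãŋ]

Rule 1: /e/ before nasal /n/ → [ẽ]
Rule 1: /u/ before nasal /n/ → [ũ]
Rule 1: /a/ before nasal /ŋ/ → [ã]
After rule 1: bẽnu+zũnãŋ
Rule 2: no segment meets the rule's conditions; no change.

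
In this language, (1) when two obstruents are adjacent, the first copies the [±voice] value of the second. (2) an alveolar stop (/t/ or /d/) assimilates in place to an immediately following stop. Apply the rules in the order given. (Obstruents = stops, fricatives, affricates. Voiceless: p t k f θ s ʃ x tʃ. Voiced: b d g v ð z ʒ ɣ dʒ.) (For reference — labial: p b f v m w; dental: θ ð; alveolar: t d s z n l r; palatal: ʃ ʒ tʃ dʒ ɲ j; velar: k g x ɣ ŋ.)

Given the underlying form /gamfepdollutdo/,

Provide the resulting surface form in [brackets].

Rule 1: /p/ before /d/ (voiced) → [b]
Rule 1: /t/ before /d/ (voiced) → [d]
After rule 1: gamfebdolluddo
Rule 2: no segment meets the rule's conditions; no change.

[gamfebdolluddo]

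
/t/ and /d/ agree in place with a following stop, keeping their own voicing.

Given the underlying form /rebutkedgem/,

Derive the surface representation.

/t/ before /k/ (velar) → [k]
/d/ before /g/ (velar) → [g]

[rebukkeggem]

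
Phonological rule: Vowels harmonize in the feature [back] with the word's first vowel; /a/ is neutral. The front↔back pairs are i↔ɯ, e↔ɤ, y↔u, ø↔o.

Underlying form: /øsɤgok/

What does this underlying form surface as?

[øsegøk]

/ɤ/ harmonizes with /ø/ ([-back]) → [e]
/o/ harmonizes with /ø/ ([-back]) → [ø]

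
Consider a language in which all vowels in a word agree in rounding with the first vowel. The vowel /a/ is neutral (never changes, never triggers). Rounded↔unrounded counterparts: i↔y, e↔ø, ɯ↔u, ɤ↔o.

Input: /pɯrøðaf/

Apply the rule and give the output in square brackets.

[pɯreðaf]

/ø/ harmonizes with /ɯ/ ([-round]) → [e]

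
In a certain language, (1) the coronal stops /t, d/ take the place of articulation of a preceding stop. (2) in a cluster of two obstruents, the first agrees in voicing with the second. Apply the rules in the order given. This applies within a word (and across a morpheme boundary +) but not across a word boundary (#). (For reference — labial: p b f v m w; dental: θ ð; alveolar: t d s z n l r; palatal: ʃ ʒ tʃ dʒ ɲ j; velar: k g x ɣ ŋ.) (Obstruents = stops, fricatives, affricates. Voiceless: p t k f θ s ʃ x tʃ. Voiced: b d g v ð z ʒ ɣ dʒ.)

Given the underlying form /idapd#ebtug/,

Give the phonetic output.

Rule 1: /d/ after /p/ (labial) → [b]
Rule 1: /t/ after /b/ (labial) → [p]
After rule 1: idapb#ebpug
Rule 2: /p/ before /b/ (voiced) → [b]
Rule 2: /b/ before /p/ (voiceless) → [p]

[idabb#eppug]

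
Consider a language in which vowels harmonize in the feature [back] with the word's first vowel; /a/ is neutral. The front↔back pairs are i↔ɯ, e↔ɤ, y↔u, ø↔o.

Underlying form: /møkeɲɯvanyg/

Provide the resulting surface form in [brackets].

/ɯ/ harmonizes with /ø/ ([-back]) → [i]

[møkeɲivanyg]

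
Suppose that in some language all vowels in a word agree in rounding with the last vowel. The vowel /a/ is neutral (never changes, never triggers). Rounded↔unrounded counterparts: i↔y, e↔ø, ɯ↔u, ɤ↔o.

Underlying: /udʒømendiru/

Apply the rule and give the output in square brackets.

[udʒømøndyru]

/e/ harmonizes with /u/ ([+round]) → [ø]
/i/ harmonizes with /u/ ([+round]) → [y]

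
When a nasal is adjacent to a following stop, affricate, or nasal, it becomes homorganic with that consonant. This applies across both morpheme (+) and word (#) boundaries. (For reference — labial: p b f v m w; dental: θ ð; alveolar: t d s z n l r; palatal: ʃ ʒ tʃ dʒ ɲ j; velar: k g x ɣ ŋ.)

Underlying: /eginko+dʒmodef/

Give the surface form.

/n/ before /k/ (velar) → [ŋ]

[egiŋko+dʒmodef]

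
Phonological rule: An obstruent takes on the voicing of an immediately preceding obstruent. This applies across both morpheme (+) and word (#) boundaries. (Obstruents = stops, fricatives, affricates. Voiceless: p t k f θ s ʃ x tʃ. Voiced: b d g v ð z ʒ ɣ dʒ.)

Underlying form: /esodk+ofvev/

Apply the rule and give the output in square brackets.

[esodg+offev]

/k/ after /d/ (voiced) → [g]
/v/ after /f/ (voiceless) → [f]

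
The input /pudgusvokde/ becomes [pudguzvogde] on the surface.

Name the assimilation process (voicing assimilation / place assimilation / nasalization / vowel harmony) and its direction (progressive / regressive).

voicing assimilation, regressive

/s/→[z] /k/→[g].
Each target copies a feature from the following segment, so the direction is regressive.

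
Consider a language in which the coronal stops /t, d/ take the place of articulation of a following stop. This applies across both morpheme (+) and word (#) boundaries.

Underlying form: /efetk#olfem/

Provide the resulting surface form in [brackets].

/t/ before /k/ (velar) → [k]

[efekk#olfem]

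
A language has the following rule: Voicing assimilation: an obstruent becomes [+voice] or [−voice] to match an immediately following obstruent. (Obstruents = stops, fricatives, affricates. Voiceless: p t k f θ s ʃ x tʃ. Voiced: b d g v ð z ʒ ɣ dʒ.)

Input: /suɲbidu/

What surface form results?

no segment meets the rule's conditions; no change.

[suɲbidu]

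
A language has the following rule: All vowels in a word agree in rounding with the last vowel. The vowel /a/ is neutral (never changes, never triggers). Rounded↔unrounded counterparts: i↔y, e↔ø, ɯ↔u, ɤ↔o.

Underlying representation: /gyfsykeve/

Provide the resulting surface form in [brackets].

/y/ harmonizes with /e/ ([-round]) → [i]
/y/ harmonizes with /e/ ([-round]) → [i]

[gifsikeve]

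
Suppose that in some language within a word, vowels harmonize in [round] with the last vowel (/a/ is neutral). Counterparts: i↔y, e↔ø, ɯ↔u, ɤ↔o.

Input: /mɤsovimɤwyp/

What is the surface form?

/ɤ/ harmonizes with /y/ ([+round]) → [o]
/i/ harmonizes with /y/ ([+round]) → [y]
/ɤ/ harmonizes with /y/ ([+round]) → [o]

[mosovymowyp]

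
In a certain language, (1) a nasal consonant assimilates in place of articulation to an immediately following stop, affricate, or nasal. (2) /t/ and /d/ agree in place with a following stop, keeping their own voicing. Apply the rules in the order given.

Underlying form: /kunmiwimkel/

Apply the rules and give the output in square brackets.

[kummiwiŋkel]

Rule 1: /n/ before /m/ (labial) → [m]
Rule 1: /m/ before /k/ (velar) → [ŋ]
After rule 1: kummiwiŋkel
Rule 2: no segment meets the rule's conditions; no change.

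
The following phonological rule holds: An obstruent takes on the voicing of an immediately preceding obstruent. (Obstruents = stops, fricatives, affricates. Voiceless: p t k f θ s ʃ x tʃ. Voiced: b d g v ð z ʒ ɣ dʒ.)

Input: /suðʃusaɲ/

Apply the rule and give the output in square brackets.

/ʃ/ after /ð/ (voiced) → [ʒ]

[suðʒusaɲ]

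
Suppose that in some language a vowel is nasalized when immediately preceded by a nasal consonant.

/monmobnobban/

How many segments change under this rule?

3

/o/ after nasal /m/ → [õ]
/o/ after nasal /m/ → [õ]
/o/ after nasal /n/ → [õ]
3 segments change.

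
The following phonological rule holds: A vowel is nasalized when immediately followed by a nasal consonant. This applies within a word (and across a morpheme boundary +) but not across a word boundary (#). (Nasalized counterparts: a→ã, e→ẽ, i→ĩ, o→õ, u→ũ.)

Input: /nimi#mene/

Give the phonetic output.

[nĩmi#mẽne]

/i/ before nasal /m/ → [ĩ]
/e/ before nasal /n/ → [ẽ]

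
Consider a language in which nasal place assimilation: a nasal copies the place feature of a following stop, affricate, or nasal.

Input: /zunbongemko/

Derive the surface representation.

/n/ before /b/ (labial) → [m]
/n/ before /g/ (velar) → [ŋ]
/m/ before /k/ (velar) → [ŋ]

[zumboŋgeŋko]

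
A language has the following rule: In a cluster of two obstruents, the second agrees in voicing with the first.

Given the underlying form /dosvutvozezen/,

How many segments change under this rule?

/v/ after /s/ (voiceless) → [f]
/v/ after /t/ (voiceless) → [f]
2 segments change.

2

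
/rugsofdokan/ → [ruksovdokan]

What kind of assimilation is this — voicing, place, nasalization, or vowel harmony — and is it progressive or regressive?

/g/→[k] /f/→[v].
Each target copies a feature from the following segment, so the direction is regressive.

voicing assimilation, regressive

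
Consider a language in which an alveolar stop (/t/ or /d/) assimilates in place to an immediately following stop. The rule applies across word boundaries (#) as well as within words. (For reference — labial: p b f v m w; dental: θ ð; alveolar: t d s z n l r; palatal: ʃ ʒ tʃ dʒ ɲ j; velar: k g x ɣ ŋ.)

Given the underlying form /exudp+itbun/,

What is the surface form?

[exubp+ipbun]

/d/ before /p/ (labial) → [b]
/t/ before /b/ (labial) → [p]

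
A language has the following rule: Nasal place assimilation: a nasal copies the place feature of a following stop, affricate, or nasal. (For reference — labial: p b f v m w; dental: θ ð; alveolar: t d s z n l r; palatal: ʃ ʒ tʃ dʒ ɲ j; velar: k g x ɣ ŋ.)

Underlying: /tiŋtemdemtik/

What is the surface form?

/ŋ/ before /t/ (alveolar) → [n]
/m/ before /d/ (alveolar) → [n]
/m/ before /t/ (alveolar) → [n]

[tintendentik]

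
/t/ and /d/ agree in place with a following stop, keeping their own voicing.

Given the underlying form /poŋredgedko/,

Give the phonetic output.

[poŋreggegko]

/d/ before /g/ (velar) → [g]
/d/ before /k/ (velar) → [g]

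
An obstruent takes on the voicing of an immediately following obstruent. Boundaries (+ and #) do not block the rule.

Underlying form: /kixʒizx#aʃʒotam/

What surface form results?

[kiɣʒisx#aʒʒotam]

/x/ before /ʒ/ (voiced) → [ɣ]
/z/ before /x/ (voiceless) → [s]
/ʃ/ before /ʒ/ (voiced) → [ʒ]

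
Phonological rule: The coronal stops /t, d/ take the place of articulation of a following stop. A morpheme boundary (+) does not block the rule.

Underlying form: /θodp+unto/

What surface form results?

/d/ before /p/ (labial) → [b]

[θobp+unto]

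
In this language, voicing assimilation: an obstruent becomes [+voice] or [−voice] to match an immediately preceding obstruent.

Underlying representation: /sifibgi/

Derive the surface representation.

no segment meets the rule's conditions; no change.

[sifibgi]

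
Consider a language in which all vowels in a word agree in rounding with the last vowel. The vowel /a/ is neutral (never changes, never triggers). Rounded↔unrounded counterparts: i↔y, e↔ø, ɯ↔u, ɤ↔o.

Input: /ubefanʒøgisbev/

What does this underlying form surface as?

/u/ harmonizes with /e/ ([-round]) → [ɯ]
/ø/ harmonizes with /e/ ([-round]) → [e]

[ɯbefanʒegisbev]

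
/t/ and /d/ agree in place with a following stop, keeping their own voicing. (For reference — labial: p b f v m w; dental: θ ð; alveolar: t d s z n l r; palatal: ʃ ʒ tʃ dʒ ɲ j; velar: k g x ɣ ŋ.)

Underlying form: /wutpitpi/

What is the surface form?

/t/ before /p/ (labial) → [p]
/t/ before /p/ (labial) → [p]

[wuppippi]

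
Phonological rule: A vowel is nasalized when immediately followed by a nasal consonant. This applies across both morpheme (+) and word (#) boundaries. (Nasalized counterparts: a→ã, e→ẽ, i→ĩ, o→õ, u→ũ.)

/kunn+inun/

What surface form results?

[kũnn+ĩnũn]

/u/ before nasal /n/ → [ũ]
/i/ before nasal /n/ → [ĩ]
/u/ before nasal /n/ → [ũ]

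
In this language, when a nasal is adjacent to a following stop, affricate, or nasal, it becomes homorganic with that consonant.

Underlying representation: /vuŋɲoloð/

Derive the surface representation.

[vuɲɲoloð]

/ŋ/ before /ɲ/ (palatal) → [ɲ]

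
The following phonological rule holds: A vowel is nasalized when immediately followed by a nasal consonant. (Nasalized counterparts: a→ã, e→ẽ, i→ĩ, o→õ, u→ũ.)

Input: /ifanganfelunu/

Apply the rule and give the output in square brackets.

/a/ before nasal /n/ → [ã]
/a/ before nasal /n/ → [ã]
/u/ before nasal /n/ → [ũ]

[ifãngãnfelũnu]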